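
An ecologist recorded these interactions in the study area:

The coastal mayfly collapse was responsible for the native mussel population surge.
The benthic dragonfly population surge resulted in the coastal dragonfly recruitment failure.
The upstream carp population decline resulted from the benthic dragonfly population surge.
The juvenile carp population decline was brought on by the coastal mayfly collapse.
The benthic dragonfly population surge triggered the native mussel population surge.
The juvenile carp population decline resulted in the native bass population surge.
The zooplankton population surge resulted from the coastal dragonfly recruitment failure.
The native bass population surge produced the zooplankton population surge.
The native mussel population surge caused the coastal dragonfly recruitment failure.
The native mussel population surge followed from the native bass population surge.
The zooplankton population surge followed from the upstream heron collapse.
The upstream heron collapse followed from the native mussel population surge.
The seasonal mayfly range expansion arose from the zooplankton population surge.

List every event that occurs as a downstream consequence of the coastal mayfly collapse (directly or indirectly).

the coastal dragonfly recruitment failure, the juvenile carp population decline, the native bass population surge, the native mussel population surge, the seasonal mayfly range expansion, the upstream heron collapse, the zooplankton population surge

Direct effects: the juvenile carp population decline, the native mussel population surge.
2 steps out: the native bass population surge, the upstream heron collapse, the coastal dragonfly recruitment failure.
3 steps out: the zooplankton population surge.
4 steps out: the seasonal mayfly range expansion.
Not reachable from it: the benthic dragonfly population surge, the upstream carp population decline.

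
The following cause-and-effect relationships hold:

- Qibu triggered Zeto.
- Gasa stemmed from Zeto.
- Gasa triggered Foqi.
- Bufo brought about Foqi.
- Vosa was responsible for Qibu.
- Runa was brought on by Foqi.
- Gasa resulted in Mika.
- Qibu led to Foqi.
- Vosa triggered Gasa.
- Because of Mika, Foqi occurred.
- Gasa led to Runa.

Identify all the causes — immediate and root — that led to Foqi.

Bufo, Gasa, Mika, Qibu, Vosa, Zeto

Immediate causes of Foqi: Qibu, Gasa, Mika, Bufo.
Further upstream: Vosa, Zeto.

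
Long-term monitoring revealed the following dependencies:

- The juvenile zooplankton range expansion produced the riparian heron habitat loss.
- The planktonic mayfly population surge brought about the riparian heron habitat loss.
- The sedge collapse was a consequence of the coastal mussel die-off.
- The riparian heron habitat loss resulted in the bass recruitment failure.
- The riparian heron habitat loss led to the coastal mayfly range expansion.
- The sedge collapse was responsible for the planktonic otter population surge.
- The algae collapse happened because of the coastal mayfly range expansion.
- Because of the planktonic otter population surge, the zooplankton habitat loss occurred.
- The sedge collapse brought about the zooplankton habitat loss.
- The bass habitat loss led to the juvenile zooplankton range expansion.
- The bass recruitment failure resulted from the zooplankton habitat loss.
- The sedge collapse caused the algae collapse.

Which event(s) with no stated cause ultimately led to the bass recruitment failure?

the bass habitat loss, the coastal mussel die-off, the planktonic mayfly population surge

Tracing upstream from the bass recruitment failure: the bass recruitment failure ← the riparian heron habitat loss ← the juvenile zooplankton range expansion ← the bass habitat loss.
A separate upstream branch: the bass recruitment failure ← the riparian heron habitat loss ← the planktonic mayfly population surge.
A separate upstream branch: the bass recruitment failure ← the zooplankton habitat loss ← the sedge collapse ← the coastal mussel die-off.
Each of those chain origins has no stated cause.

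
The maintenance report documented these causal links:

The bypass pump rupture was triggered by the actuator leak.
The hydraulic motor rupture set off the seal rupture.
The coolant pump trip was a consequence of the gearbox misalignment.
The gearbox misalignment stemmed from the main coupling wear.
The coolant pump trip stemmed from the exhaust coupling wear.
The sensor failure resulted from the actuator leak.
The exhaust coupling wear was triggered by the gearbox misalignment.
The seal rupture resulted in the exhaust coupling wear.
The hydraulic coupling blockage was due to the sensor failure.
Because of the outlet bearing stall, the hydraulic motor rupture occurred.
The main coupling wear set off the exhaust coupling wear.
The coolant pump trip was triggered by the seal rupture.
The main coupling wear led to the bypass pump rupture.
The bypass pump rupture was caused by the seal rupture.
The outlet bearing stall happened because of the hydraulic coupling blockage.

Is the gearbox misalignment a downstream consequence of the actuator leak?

The actuator leak leads to the sensor failure, the hydraulic coupling blockage, the outlet bearing stall, the hydraulic motor rupture, the seal rupture, the exhaust coupling wear, the bypass pump rupture, the coolant pump trip; the gearbox misalignment is not among them.

No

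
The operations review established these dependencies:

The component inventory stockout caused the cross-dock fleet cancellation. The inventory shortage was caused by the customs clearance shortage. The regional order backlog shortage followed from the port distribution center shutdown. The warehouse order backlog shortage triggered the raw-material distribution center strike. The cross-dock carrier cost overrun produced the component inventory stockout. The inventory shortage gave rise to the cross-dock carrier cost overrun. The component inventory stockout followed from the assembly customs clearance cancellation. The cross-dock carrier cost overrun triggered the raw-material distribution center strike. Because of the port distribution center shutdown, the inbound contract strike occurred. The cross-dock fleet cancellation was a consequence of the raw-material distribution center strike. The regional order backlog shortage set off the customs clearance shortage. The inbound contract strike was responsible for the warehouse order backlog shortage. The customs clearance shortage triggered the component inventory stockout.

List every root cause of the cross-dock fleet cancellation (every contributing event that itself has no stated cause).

Tracing upstream from the cross-dock fleet cancellation: the cross-dock fleet cancellation ← the component inventory stockout ← the customs clearance shortage ← the regional order backlog shortage ← the port distribution center shutdown.
A separate upstream branch: the cross-dock fleet cancellation ← the component inventory stockout ← the assembly customs clearance cancellation.
Each of those chain origins has no stated cause.

the assembly customs clearance cancellation, the port distribution center shutdown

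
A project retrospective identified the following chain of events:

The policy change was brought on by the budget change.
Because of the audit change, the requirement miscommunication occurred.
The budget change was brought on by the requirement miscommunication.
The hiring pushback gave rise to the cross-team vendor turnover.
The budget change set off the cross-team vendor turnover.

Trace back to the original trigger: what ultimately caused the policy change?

Tracing upstream from the policy change: the policy change ← the budget change ← the requirement miscommunication ← the audit change.
The audit change has no stated cause, so it is the root.

the audit change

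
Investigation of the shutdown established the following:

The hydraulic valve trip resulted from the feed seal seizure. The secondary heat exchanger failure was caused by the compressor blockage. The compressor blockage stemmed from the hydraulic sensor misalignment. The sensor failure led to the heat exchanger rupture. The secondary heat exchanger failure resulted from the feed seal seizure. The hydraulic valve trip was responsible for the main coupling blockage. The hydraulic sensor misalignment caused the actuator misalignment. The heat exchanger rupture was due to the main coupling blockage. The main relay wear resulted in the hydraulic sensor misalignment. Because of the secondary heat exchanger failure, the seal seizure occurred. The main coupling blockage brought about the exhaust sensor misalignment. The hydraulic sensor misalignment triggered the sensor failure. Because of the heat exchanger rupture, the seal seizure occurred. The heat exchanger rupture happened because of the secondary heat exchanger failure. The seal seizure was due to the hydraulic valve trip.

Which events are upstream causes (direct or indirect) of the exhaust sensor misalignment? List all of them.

the feed seal seizure, the hydraulic valve trip, the main coupling blockage

Immediate cause of the exhaust sensor misalignment: the main coupling blockage.
Further upstream: the feed seal seizure, the hydraulic valve trip.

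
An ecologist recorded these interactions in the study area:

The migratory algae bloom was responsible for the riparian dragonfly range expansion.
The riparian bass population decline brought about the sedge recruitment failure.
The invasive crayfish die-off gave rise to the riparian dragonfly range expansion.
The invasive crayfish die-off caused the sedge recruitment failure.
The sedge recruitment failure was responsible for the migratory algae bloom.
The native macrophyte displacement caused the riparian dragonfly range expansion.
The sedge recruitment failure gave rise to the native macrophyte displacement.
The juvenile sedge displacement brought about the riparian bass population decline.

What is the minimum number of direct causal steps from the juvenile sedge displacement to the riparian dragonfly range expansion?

4

Shortest chain: the juvenile sedge displacement → the riparian bass population decline → the sedge recruitment failure → the migratory algae bloom → the riparian dragonfly range expansion.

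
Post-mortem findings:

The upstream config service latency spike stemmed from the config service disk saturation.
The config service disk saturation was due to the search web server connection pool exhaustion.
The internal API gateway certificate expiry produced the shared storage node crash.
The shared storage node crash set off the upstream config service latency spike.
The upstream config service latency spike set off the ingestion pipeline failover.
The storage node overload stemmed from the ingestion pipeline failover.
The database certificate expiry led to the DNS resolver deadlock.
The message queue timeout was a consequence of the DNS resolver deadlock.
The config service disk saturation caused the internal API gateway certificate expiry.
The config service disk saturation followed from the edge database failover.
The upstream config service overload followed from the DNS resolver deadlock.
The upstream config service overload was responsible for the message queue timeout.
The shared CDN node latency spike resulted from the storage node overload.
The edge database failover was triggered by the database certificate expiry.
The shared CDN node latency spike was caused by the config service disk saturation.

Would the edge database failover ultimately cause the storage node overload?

Yes

There is a causal chain: the edge database failover → the config service disk saturation → the upstream config service latency spike → the ingestion pipeline failover → the storage node overload.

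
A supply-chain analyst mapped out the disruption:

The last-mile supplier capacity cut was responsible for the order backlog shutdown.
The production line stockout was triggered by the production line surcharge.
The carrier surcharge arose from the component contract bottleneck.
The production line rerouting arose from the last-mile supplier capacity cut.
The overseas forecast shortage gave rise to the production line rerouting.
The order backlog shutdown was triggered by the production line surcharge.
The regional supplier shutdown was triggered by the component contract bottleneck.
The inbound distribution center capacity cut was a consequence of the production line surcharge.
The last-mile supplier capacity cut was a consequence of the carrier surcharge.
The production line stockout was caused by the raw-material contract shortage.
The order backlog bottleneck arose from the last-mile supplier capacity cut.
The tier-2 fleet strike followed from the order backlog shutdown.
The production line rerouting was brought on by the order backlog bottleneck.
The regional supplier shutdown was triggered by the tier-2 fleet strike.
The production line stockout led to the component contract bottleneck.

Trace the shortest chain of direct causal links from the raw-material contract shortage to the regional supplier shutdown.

the raw-material contract shortage → the production line stockout → the component contract bottleneck → the regional supplier shutdown

the raw-material contract shortage → the production line stockout
the production line stockout → the component contract bottleneck
the component contract bottleneck → the regional supplier shutdown
Length: 3 steps.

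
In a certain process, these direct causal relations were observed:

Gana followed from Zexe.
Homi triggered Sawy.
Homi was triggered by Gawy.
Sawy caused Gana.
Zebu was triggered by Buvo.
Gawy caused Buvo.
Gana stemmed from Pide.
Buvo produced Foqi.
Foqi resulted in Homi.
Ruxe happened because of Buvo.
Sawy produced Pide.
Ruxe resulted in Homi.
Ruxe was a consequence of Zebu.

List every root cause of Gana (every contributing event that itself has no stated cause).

Gawy, Zexe

Tracing upstream from Gana: Gana ← Sawy ← Homi ← Gawy.
A separate upstream branch: Gana ← Zexe.
Each of those chain origins has no stated cause.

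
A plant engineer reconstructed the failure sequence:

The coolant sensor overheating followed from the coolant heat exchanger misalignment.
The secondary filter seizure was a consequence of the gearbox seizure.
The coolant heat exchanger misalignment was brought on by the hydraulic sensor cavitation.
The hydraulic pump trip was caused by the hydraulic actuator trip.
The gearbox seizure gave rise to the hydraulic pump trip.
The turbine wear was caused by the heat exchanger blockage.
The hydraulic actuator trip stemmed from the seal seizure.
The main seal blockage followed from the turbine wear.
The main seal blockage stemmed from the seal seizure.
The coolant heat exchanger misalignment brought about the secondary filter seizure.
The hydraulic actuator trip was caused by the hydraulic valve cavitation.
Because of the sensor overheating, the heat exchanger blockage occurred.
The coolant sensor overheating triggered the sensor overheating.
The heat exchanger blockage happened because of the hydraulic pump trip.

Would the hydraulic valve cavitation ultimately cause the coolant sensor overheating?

No

The hydraulic valve cavitation leads to the hydraulic actuator trip, the hydraulic pump trip, the heat exchanger blockage, the turbine wear, the main seal blockage; the coolant sensor overheating is not among them.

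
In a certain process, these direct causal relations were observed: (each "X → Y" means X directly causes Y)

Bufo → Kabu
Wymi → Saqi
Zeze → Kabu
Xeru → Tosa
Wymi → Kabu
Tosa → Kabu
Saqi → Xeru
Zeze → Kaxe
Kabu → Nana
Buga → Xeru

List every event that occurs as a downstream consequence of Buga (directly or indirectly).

Kabu, Nana, Tosa, Xeru

Direct effects: Xeru.
2 steps out: Tosa.
3 steps out: Kabu.
4 steps out: Nana.
Not reachable from it: Zeze, Wymi, Saqi, Kaxe, Bufo.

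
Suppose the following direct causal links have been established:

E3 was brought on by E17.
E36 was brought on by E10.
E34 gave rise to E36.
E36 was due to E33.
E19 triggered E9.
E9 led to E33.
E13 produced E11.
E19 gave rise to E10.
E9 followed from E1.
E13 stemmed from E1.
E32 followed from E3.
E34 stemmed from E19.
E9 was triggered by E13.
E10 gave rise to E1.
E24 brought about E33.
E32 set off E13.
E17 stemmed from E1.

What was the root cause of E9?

Tracing upstream from E9: E9 ← E19.
E19 has no stated cause, so it is the root.

E19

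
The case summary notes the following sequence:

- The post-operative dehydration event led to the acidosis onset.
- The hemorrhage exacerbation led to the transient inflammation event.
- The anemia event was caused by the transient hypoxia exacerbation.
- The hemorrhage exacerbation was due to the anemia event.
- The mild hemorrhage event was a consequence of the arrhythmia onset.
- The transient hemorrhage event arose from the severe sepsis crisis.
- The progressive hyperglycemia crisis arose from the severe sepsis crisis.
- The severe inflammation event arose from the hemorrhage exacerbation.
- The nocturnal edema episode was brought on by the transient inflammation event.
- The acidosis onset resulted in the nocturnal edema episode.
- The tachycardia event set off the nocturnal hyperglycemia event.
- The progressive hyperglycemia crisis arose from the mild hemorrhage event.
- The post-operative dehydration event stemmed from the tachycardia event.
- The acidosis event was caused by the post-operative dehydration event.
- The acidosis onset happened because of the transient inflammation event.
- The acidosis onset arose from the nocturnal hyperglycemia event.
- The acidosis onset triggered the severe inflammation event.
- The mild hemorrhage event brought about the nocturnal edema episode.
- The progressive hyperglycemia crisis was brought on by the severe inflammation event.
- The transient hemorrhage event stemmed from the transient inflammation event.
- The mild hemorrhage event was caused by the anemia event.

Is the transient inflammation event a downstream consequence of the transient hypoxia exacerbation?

Yes

There is a causal chain: the transient hypoxia exacerbation → the anemia event → the hemorrhage exacerbation → the transient inflammation event.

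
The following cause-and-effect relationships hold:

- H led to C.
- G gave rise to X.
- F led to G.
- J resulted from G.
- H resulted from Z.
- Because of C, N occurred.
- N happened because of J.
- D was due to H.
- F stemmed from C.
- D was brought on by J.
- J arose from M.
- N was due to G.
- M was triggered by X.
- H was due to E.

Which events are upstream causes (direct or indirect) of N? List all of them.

C, E, F, G, H, J, M, X, Z

Immediate causes of N: C, G, J.
Further upstream: E, H, F, X, M, Z.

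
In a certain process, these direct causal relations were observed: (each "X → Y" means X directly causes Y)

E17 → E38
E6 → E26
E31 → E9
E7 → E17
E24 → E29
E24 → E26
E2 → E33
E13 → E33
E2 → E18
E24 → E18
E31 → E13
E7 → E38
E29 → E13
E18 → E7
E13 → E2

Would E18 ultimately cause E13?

No

E18 leads to E7, E17, E38; E13 is not among them.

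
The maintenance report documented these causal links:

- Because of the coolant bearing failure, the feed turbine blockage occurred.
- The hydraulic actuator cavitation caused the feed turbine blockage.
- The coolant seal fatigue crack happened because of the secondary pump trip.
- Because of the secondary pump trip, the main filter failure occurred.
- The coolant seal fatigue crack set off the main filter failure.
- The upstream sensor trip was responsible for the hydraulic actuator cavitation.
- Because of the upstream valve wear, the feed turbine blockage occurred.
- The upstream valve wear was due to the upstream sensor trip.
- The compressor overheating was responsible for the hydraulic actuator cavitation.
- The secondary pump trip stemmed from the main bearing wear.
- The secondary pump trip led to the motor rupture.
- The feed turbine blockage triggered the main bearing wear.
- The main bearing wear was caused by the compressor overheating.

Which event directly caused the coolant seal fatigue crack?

the secondary pump trip

Upstream contributors include the upstream sensor trip, the coolant bearing failure, the upstream valve wear, the compressor overheating, the hydraulic actuator cavitation, the feed turbine blockage, the main bearing wear, but only the secondary pump trip feeds directly into the coolant seal fatigue crack.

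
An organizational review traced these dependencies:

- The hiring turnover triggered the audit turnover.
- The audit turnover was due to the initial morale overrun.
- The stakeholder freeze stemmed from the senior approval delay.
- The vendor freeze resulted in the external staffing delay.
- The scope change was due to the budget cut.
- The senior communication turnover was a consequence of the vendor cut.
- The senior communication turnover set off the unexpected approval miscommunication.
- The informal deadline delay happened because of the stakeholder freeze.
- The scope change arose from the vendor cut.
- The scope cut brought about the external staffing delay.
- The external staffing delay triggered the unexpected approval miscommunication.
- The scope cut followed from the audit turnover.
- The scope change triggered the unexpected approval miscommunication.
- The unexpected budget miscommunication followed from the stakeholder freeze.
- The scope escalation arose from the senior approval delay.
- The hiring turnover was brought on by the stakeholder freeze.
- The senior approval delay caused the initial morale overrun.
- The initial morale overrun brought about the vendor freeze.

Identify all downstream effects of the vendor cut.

Direct effects: the senior communication turnover, the scope change.
2 steps out: the unexpected approval miscommunication.
Not reachable from it: the senior approval delay, the scope escalation, the initial morale overrun, the stakeholder freeze, the informal deadline delay, the vendor freeze, the hiring turnover, the unexpected budget miscommunication, the audit turnover, the scope cut, the external staffing delay, the budget cut.

the scope change, the senior communication turnover, the unexpected approval miscommunication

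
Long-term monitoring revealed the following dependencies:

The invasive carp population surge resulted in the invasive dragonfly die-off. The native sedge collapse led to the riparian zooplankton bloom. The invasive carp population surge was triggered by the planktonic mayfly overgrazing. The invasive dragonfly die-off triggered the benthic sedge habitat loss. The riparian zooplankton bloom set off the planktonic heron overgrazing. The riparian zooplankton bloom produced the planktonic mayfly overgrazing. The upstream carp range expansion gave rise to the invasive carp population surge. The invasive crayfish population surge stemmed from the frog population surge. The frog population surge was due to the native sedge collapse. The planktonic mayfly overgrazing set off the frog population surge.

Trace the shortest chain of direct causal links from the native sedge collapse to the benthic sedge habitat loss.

the native sedge collapse → the riparian zooplankton bloom → the planktonic mayfly overgrazing → the invasive carp population surge → the invasive dragonfly die-off → the benthic sedge habitat loss

the native sedge collapse → the riparian zooplankton bloom
the riparian zooplankton bloom → the planktonic mayfly overgrazing
the planktonic mayfly overgrazing → the invasive carp population surge
the invasive carp population surge → the invasive dragonfly die-off
the invasive dragonfly die-off → the benthic sedge habitat loss
Length: 5 steps.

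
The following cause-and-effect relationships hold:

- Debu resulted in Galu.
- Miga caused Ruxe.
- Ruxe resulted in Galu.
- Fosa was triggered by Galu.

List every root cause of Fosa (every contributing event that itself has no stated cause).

Tracing upstream from Fosa: Fosa ← Galu ← Ruxe ← Miga.
A separate upstream branch: Fosa ← Galu ← Debu.
Each of those chain origins has no stated cause.

Debu, Miga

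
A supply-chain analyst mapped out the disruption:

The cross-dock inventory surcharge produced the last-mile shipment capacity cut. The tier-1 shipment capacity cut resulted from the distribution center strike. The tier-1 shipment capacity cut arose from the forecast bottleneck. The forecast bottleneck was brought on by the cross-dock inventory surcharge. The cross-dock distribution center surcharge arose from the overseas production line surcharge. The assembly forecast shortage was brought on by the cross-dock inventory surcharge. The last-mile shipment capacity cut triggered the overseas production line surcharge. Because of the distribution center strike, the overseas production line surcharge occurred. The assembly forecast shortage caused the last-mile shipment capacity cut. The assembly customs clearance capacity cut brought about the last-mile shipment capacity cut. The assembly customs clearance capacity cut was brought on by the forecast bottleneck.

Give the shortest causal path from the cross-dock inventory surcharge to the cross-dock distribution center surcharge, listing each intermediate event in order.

the cross-dock inventory surcharge → the last-mile shipment capacity cut → the overseas production line surcharge → the cross-dock distribution center surcharge

the cross-dock inventory surcharge → the last-mile shipment capacity cut
the last-mile shipment capacity cut → the overseas production line surcharge
the overseas production line surcharge → the cross-dock distribution center surcharge
Length: 3 steps.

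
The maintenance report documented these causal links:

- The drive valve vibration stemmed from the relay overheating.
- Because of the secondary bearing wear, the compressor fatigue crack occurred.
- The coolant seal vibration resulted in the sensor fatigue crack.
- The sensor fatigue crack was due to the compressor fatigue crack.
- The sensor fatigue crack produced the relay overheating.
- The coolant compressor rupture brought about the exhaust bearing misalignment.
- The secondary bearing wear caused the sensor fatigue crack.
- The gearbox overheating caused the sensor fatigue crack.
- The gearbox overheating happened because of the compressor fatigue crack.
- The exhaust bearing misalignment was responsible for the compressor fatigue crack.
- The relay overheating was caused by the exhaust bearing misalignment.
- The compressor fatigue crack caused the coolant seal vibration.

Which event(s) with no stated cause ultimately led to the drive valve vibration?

Tracing upstream from the drive valve vibration: the drive valve vibration ← the relay overheating ← the exhaust bearing misalignment ← the coolant compressor rupture.
A separate upstream branch: the drive valve vibration ← the relay overheating ← the sensor fatigue crack ← the secondary bearing wear.
Each of those chain origins has no stated cause.

the coolant compressor rupture, the secondary bearing wear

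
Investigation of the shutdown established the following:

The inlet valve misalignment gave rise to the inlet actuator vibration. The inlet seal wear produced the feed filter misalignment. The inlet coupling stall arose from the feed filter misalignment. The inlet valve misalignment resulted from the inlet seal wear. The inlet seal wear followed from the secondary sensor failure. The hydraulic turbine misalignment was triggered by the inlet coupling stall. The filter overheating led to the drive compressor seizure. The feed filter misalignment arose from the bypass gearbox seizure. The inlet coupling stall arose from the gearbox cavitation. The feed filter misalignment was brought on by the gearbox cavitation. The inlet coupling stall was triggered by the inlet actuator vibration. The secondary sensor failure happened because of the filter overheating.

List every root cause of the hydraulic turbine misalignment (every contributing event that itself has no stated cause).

Tracing upstream from the hydraulic turbine misalignment: the hydraulic turbine misalignment ← the inlet coupling stall ← the feed filter misalignment ← the inlet seal wear ← the secondary sensor failure ← the filter overheating.
A separate upstream branch: the hydraulic turbine misalignment ← the inlet coupling stall ← the gearbox cavitation.
A separate upstream branch: the hydraulic turbine misalignment ← the inlet coupling stall ← the feed filter misalignment ← the bypass gearbox seizure.
Each of those chain origins has no stated cause.

the bypass gearbox seizure, the filter overheating, the gearbox cavitation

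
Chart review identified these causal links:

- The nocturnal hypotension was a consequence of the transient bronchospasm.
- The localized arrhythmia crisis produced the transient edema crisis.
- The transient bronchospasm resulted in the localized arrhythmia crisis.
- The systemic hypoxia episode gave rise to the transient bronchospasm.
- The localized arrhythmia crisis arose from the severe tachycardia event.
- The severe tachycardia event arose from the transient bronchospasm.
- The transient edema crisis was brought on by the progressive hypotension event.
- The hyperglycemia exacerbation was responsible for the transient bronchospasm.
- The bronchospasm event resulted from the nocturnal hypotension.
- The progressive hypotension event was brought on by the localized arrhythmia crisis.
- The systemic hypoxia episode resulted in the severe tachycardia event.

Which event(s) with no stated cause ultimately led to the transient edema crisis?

Tracing upstream from the transient edema crisis: the transient edema crisis ← the localized arrhythmia crisis ← the transient bronchospasm ← the systemic hypoxia episode.
A separate upstream branch: the transient edema crisis ← the localized arrhythmia crisis ← the transient bronchospasm ← the hyperglycemia exacerbation.
Each of those chain origins has no stated cause.

the hyperglycemia exacerbation, the systemic hypoxia episode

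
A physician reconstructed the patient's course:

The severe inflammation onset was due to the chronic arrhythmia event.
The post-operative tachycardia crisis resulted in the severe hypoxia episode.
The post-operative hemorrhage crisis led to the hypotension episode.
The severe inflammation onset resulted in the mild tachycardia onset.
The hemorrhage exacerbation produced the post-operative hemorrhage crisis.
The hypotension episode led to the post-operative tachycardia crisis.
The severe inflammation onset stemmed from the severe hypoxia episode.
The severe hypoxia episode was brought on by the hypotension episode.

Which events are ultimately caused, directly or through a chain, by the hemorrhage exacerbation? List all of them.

the hypotension episode, the mild tachycardia onset, the post-operative hemorrhage crisis, the post-operative tachycardia crisis, the severe hypoxia episode, the severe inflammation onset

Direct effects: the post-operative hemorrhage crisis.
2 steps out: the hypotension episode.
3 steps out: the post-operative tachycardia crisis, the severe hypoxia episode.
4 steps out: the severe inflammation onset.
5 steps out: the mild tachycardia onset.
Not reachable from it: the chronic arrhythmia event.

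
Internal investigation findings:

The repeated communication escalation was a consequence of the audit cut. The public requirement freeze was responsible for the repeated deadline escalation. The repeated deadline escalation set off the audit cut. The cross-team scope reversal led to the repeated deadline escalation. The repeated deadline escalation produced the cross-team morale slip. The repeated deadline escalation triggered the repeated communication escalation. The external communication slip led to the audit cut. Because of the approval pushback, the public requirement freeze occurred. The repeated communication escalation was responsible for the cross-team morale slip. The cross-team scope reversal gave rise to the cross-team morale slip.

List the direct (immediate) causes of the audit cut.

Upstream contributors include the cross-team scope reversal, the approval pushback, the public requirement freeze, but only the external communication slip, the repeated deadline escalation feed directly into the audit cut.

the external communication slip, the repeated deadline escalation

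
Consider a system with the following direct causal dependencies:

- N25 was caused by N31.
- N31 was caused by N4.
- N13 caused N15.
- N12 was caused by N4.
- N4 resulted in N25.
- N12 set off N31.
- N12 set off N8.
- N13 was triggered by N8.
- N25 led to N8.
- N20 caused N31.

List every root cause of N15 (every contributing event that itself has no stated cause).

Tracing upstream from N15: N15 ← N13 ← N8 ← N12 ← N4.
A separate upstream branch: N15 ← N13 ← N8 ← N25 ← N31 ← N20.
Each of those chain origins has no stated cause.

N20, N4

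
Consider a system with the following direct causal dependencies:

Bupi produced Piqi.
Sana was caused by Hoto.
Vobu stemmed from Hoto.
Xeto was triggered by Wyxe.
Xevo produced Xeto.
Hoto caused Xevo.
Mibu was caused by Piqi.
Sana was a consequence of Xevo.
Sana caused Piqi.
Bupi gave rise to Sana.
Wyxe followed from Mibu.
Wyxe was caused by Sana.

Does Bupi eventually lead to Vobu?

No

Bupi leads to Sana, Piqi, Mibu, Wyxe, Xeto; Vobu is not among them.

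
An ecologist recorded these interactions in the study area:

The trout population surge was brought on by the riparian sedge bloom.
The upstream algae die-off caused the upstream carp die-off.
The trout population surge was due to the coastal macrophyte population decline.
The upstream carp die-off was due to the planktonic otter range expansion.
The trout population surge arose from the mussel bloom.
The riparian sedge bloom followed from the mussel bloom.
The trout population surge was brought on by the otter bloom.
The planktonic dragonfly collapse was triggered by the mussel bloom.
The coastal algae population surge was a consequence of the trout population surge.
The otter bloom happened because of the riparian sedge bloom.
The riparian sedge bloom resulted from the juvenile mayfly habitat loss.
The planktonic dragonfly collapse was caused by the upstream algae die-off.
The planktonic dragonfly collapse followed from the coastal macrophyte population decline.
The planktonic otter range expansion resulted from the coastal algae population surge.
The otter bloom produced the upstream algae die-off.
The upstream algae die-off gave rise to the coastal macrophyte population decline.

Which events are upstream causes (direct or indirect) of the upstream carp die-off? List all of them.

the coastal algae population surge, the coastal macrophyte population decline, the juvenile mayfly habitat loss, the mussel bloom, the otter bloom, the planktonic otter range expansion, the riparian sedge bloom, the trout population surge, the upstream algae die-off

Immediate causes of the upstream carp die-off: the upstream algae die-off, the planktonic otter range expansion.
Further upstream: the mussel bloom, the juvenile mayfly habitat loss, the riparian sedge bloom, the otter bloom, the coastal macrophyte population decline, the trout population surge, the coastal algae population surge.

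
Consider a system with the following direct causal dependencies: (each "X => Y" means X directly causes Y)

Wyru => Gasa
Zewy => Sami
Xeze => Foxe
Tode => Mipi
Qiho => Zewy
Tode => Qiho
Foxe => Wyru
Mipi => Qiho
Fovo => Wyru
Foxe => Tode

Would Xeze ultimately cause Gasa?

There is a causal chain: Xeze → Foxe → Wyru → Gasa.

Yes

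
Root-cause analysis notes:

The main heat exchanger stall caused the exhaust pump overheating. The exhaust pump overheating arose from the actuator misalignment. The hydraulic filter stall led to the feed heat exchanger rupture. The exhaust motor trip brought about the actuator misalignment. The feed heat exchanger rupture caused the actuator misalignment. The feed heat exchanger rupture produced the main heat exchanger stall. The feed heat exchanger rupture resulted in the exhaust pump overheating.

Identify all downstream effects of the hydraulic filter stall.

the actuator misalignment, the exhaust pump overheating, the feed heat exchanger rupture, the main heat exchanger stall

Direct effects: the feed heat exchanger rupture.
2 steps out: the main heat exchanger stall, the actuator misalignment, the exhaust pump overheating.
Not reachable from it: the exhaust motor trip.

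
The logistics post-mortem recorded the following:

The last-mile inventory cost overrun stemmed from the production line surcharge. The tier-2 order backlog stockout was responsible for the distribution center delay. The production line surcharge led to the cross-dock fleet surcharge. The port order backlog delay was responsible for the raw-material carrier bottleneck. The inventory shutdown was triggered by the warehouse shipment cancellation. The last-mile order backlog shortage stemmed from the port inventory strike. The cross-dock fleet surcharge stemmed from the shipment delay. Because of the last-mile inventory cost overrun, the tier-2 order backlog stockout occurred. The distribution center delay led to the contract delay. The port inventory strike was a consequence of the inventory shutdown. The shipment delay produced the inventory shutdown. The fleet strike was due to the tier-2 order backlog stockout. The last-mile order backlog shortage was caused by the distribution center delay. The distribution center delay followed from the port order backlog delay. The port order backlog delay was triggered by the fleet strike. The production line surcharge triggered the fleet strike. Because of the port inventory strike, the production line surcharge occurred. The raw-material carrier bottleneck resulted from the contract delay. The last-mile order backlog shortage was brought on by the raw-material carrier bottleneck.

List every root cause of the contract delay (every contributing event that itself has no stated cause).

the shipment delay, the warehouse shipment cancellation

Tracing upstream from the contract delay: the contract delay ← the distribution center delay ← the tier-2 order backlog stockout ← the last-mile inventory cost overrun ← the production line surcharge ← the port inventory strike ← the inventory shutdown ← the shipment delay.
A separate upstream branch: the contract delay ← the distribution center delay ← the tier-2 order backlog stockout ← the last-mile inventory cost overrun ← the production line surcharge ← the port inventory strike ← the inventory shutdown ← the warehouse shipment cancellation.
Each of those chain origins has no stated cause.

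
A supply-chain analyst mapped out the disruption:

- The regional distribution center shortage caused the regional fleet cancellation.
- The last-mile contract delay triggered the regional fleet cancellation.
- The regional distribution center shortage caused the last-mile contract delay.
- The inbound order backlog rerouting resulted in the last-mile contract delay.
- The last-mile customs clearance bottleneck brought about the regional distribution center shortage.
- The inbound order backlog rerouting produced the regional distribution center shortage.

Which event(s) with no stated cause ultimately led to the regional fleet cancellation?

the inbound order backlog rerouting, the last-mile customs clearance bottleneck

Tracing upstream from the regional fleet cancellation: the regional fleet cancellation ← the regional distribution center shortage ← the inbound order backlog rerouting.
A separate upstream branch: the regional fleet cancellation ← the regional distribution center shortage ← the last-mile customs clearance bottleneck.
Each of those chain origins has no stated cause.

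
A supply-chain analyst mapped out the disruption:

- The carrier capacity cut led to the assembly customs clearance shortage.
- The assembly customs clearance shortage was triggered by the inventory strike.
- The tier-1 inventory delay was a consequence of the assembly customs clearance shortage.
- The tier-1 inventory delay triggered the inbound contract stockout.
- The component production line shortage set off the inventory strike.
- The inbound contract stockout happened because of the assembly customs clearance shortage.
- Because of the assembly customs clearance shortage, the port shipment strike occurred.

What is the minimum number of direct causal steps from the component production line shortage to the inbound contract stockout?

3

Shortest chain: the component production line shortage → the inventory strike → the assembly customs clearance shortage → the inbound contract stockout.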